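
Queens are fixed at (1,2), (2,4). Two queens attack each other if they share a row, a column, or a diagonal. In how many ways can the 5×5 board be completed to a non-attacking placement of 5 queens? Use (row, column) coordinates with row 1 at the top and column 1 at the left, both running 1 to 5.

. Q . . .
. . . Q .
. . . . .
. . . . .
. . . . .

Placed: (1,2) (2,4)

Branch on row 3: col 1 → 1.
Sum: 1 = 1.

1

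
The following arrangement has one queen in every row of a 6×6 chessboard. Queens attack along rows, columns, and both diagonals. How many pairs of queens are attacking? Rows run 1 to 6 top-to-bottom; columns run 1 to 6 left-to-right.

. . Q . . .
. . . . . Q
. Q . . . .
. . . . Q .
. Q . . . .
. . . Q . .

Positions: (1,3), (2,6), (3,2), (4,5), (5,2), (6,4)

1

Same column: (3,2)–(5,2) (column 2).
Total attacking pairs: 1.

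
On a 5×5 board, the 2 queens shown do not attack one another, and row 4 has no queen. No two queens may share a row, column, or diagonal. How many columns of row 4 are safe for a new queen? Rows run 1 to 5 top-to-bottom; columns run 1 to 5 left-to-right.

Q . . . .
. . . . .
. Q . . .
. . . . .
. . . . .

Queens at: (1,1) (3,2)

1

(1,1) attacks row 4 at column 1 and diagonals 4.
(3,2) attacks row 4 at column 2 and diagonals 1, 3.
Attacked columns: {1, 2, 3, 4}. Safe: {5}.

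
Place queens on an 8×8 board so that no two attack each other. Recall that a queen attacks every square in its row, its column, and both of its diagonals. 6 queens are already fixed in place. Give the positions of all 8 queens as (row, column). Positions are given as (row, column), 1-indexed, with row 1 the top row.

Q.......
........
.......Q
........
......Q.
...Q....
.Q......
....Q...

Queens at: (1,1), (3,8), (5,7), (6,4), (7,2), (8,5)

(1,1) (2,6) (3,8) (4,3) (5,7) (6,4) (7,2) (8,5)

Row 2: attacked by (1,1)→{1,2}; (3,8)→{7,8}; (5,7)→{4,7}; (6,4)→{4,8}; (7,2)→{2,7}; (8,5)→{5}. Safe: 3, 6. Place at column 6.
Row 4: attacked by (1,1)→{1,4}; (2,6)→{4,6,8}; (3,8)→{7,8}; (5,7)→{6,7,8}; (6,4)→{2,4,6}; (7,2)→{2,5}; (8,5)→{1,5}. Safe: 3. Place at column 3.
Columns [1, 6, 8, 3, 7, 4, 2, 5], r−c [0, -4, -5, 1, -2, 2, 5, 3], r+c [2, 8, 11, 7, 12, 10, 9, 13] are all distinct, so no two queens attack.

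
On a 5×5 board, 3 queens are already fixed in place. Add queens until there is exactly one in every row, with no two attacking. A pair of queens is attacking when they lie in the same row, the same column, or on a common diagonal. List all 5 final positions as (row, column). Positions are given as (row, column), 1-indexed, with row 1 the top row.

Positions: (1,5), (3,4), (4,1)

Row 2: attacked by (1,5)→{4,5}; (3,4)→{3,4,5}; (4,1)→{1,3}. Safe: 2. Place at column 2.
Row 5: attacked by (1,5)→{1,5}; (2,2)→{2,5}; (3,4)→{2,4}; (4,1)→{1,2}. Safe: 3. Place at column 3.
Columns [5, 2, 4, 1, 3], r−c [-4, 0, -1, 3, 2], r+c [6, 4, 7, 5, 8] are all distinct, so no two queens attack.

(1,5) (2,2) (3,4) (4,1) (5,3)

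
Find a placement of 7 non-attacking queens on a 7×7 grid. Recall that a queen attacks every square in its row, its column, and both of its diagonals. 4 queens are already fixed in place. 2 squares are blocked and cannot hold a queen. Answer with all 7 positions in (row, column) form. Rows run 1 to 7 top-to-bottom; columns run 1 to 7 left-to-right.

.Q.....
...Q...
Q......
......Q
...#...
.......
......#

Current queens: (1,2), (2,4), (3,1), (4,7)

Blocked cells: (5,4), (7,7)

(1,2) (2,4) (3,1) (4,7) (5,5) (6,3) (7,6)

Row 5: attacked by (1,2)→{2,6}; (2,4)→{1,4,7}; (3,1)→{1,3}; (4,7)→{6,7}. Blocked: 4. Safe: 5. Place at column 5.
Row 6: attacked by (1,2)→{2,7}; (2,4)→{4}; (3,1)→{1,4}; (4,7)→{5,7}; (5,5)→{4,5,6}. Safe: 3. Place at column 3.
Row 7: attacked by (1,2)→{2}; (2,4)→{4}; (3,1)→{1,5}; (4,7)→{4,7}; (5,5)→{3,5,7}; (6,3)→{2,3,4}. Blocked: 7. Safe: 6. Place at column 6.
Columns [2, 4, 1, 7, 5, 3, 6], r−c [-1, -2, 2, -3, 0, 3, 1], r+c [3, 6, 4, 11, 10, 9, 13] are all distinct, so no two queens attack.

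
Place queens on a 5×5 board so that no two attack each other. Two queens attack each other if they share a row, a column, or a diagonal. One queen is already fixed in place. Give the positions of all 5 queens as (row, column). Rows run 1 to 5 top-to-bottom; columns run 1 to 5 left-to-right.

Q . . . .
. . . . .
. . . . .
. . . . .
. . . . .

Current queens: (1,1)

(1,1) (2,3) (3,5) (4,2) (5,4)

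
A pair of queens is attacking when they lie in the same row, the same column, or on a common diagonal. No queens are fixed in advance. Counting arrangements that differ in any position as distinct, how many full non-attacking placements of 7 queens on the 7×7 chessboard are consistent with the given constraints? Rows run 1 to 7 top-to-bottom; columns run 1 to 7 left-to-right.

Branch on row 1: col 1 → 4; col 2 → 7; col 3 → 6; col 4 → 6; col 5 → 6; col 6 → 7; col 7 → 4.
Sum: 4 + 7 + 6 + 6 + 6 + 7 + 4 = 40.
(This is the classic 7-queens count.)

40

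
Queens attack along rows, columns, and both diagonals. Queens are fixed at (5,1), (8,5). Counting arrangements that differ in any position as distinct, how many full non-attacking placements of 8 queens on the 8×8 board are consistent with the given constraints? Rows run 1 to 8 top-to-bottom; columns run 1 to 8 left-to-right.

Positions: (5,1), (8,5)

Branch on row 1: col 2 → 1; col 3 → 2; col 4 → 0; col 6 → 1; col 7 → 1; col 8 → 0.
Sum: 1 + 2 + 0 + 1 + 1 + 0 = 5.

5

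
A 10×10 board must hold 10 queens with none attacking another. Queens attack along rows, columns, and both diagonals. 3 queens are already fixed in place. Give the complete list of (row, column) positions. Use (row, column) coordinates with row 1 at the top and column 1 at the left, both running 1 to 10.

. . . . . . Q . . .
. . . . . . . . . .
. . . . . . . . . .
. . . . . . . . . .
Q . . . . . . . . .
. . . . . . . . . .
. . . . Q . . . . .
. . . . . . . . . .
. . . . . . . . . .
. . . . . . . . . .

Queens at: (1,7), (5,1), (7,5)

(1,7) (2,9) (3,2) (4,6) (5,1) (6,3) (7,5) (8,8) (9,10) (10,4)

Row 2: attacked by (1,7)→{6,7,8}; (5,1)→{1,4}; (7,5)→{5,10}. Safe: 2, 3, 9. Place at column 9.
Row 3: attacked by (1,7)→{5,7,9}; (2,9)→{8,9,10}; (5,1)→{1,3}; (7,5)→{1,5,9}. Safe: 2, 4, 6. Place at column 2.
Row 4: attacked by (1,7)→{4,7,10}; (2,9)→{7,9}; (3,2)→{1,2,3}; (5,1)→{1,2}; (7,5)→{2,5,8}. Safe: 6. Place at column 6.
Row 6: attacked by (1,7)→{2,7}; (2,9)→{5,9}; (3,2)→{2,5}; (4,6)→{4,6,8}; (5,1)→{1,2}; (7,5)→{4,5,6}. Safe: 3, 10. Place at column 3.
Row 8: attacked by (1,7)→{7}; (2,9)→{3,9}; (3,2)→{2,7}; (4,6)→{2,6,10}; (5,1)→{1,4}; (6,3)→{1,3,5}; (7,5)→{4,5,6}. Safe: 8. Place at column 8.
Row 9: attacked by (1,7)→{7}; (2,9)→{2,9}; (3,2)→{2,8}; (4,6)→{1,6}; (5,1)→{1,5}; (6,3)→{3,6}; (7,5)→{3,5,7}; (8,8)→{7,8,9}. Safe: 4, 10. Place at column 10.
Row 10: attacked by (1,7)→{7}; (2,9)→{1,9}; (3,2)→{2,9}; (4,6)→{6}; (5,1)→{1,6}; (6,3)→{3,7}; (7,5)→{2,5,8}; (8,8)→{6,8,10}; (9,10)→{9,10}. Safe: 4. Place at column 4.
Columns [7, 9, 2, 6, 1, 3, 5, 8, 10, 4], r−c [-6, -7, 1, -2, 4, 3, 2, 0, -1, 6], r+c [8, 11, 5, 10, 6, 9, 12, 16, 19, 14] are all distinct, so no two queens attack.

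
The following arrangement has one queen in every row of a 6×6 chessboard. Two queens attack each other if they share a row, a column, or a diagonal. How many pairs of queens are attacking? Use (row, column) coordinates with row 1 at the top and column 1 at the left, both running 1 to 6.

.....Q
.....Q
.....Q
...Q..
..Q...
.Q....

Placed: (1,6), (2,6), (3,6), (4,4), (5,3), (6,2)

9

Same column: (1,6)–(2,6) (column 6); (1,6)–(3,6) (column 6); (2,6)–(3,6) (column 6).
Same diagonal: (2,6)–(4,4) (|2−4| = |6−4| = 2); (2,6)–(5,3) (|2−5| = |6−3| = 3); (2,6)–(6,2) (|2−6| = |6−2| = 4); (4,4)–(5,3) (|4−5| = |4−3| = 1); (4,4)–(6,2) (|4−6| = |4−2| = 2); (5,3)–(6,2) (|5−6| = |3−2| = 1).
Total attacking pairs: 9.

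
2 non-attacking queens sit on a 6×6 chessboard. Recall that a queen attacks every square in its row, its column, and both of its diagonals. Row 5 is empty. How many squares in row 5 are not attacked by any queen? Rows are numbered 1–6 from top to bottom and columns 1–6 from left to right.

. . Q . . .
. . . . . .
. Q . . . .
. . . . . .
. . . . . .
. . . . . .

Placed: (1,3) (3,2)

(1,3) attacks row 5 at column 3.
(3,2) attacks row 5 at column 2 and diagonals 4.
Attacked columns: {2, 3, 4}. Safe: {1, 5, 6}.

3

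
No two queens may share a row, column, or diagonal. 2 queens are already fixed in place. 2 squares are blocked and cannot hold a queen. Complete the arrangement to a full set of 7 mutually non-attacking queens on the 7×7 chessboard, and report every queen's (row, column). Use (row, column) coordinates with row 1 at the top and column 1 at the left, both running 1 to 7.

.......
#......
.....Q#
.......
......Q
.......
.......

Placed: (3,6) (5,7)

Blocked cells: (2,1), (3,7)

Row 1: attacked by (3,6)→{4,6}; (5,7)→{3,7}. Safe: 1, 2, 5. Place at column 5.
Row 2: attacked by (1,5)→{4,5,6}; (3,6)→{5,6,7}; (5,7)→{4,7}. Blocked: 1. Safe: 2, 3. Place at column 2.
Row 4: attacked by (1,5)→{2,5}; (2,2)→{2,4}; (3,6)→{5,6,7}; (5,7)→{6,7}. Safe: 1, 3. Place at column 3.
Row 6: attacked by (1,5)→{5}; (2,2)→{2,6}; (3,6)→{3,6}; (4,3)→{1,3,5}; (5,7)→{6,7}. Safe: 4. Place at column 4.
Row 7: attacked by (1,5)→{5}; (2,2)→{2,7}; (3,6)→{2,6}; (4,3)→{3,6}; (5,7)→{5,7}; (6,4)→{3,4,5}. Safe: 1. Place at column 1.
Columns [5, 2, 6, 3, 7, 4, 1], r−c [-4, 0, -3, 1, -2, 2, 6], r+c [6, 4, 9, 7, 12, 10, 8] are all distinct, so no two queens attack.

(1,5) (2,2) (3,6) (4,3) (5,7) (6,4) (7,1)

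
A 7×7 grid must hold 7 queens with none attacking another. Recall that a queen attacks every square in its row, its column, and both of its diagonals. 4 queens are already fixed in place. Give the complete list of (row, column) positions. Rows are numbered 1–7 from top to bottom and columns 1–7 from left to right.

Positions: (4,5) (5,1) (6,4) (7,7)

Row 1: attacked by (4,5)→{2,5}; (5,1)→{1,5}; (6,4)→{4}; (7,7)→{1,7}. Safe: 3, 6. Place at column 3.
Row 2: attacked by (1,3)→{2,3,4}; (4,5)→{3,5,7}; (5,1)→{1,4}; (6,4)→{4}; (7,7)→{2,7}. Safe: 6. Place at column 6.
Row 3: attacked by (1,3)→{1,3,5}; (2,6)→{5,6,7}; (4,5)→{4,5,6}; (5,1)→{1,3}; (6,4)→{1,4,7}; (7,7)→{3,7}. Safe: 2. Place at column 2.
Columns [3, 6, 2, 5, 1, 4, 7], r−c [-2, -4, 1, -1, 4, 2, 0], r+c [4, 8, 5, 9, 6, 10, 14] are all distinct, so no two queens attack.

(1,3) (2,6) (3,2) (4,5) (5,1) (6,4) (7,7)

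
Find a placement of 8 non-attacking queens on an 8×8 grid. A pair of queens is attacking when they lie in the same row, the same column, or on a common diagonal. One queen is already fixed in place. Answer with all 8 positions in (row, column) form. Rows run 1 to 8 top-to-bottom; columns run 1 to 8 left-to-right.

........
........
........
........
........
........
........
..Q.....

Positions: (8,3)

(1,4) (2,7) (3,1) (4,8) (5,5) (6,2) (7,6) (8,3)

Row 1: attacked by (8,3)→{3}. Safe: 1, 2, 4, 5, 6, 7, 8. Place at column 4.
Row 2: attacked by (1,4)→{3,4,5}; (8,3)→{3}. Safe: 1, 2, 6, 7, 8. Place at column 7.
Row 3: attacked by (1,4)→{2,4,6}; (2,7)→{6,7,8}; (8,3)→{3,8}. Safe: 1, 5. Place at column 1.
Row 4: attacked by (1,4)→{1,4,7}; (2,7)→{5,7}; (3,1)→{1,2}; (8,3)→{3,7}. Safe: 6, 8. Place at column 8.
Row 5: attacked by (1,4)→{4,8}; (2,7)→{4,7}; (3,1)→{1,3}; (4,8)→{7,8}; (8,3)→{3,6}. Safe: 2, 5. Place at column 5.
Row 6: attacked by (1,4)→{4}; (2,7)→{3,7}; (3,1)→{1,4}; (4,8)→{6,8}; (5,5)→{4,5,6}; (8,3)→{1,3,5}. Safe: 2. Place at column 2.
Row 7: attacked by (1,4)→{4}; (2,7)→{2,7}; (3,1)→{1,5}; (4,8)→{5,8}; (5,5)→{3,5,7}; (6,2)→{1,2,3}; (8,3)→{2,3,4}. Safe: 6. Place at column 6.
Columns [4, 7, 1, 8, 5, 2, 6, 3], r−c [-3, -5, 2, -4, 0, 4, 1, 5], r+c [5, 9, 4, 12, 10, 8, 13, 11] are all distinct, so no two queens attack.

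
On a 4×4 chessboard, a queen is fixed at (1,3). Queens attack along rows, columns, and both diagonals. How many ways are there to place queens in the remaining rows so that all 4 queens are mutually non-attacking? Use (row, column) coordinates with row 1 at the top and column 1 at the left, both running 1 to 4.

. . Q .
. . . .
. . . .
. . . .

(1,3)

1

Branch on row 2: col 1 → 1.
Sum: 1 = 1.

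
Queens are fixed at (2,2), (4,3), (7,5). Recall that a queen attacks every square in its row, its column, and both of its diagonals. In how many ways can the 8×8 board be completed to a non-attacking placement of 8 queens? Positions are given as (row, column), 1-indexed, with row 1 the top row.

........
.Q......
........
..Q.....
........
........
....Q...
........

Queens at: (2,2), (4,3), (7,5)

Branch on row 1: col 4 → 1; col 7 → 0; col 8 → 0.
Sum: 1 + 0 + 0 = 1.

1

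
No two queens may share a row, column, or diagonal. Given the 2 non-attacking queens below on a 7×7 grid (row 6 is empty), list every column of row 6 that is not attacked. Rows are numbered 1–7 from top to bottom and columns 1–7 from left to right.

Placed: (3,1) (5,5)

(3,1) attacks row 6 at column 1 and diagonals 4.
(5,5) attacks row 6 at column 5 and diagonals 4, 6.
Attacked columns: {1, 4, 5, 6}. Safe: {2, 3, 7}.

columns 2, 3, 7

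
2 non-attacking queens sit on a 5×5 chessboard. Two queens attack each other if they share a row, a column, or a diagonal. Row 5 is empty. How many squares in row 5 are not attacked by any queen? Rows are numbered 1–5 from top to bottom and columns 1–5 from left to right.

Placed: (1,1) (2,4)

2

(1,1) attacks row 5 at column 1 and diagonals 5.
(2,4) attacks row 5 at column 4 and diagonals 1.
Attacked columns: {1, 4, 5}. Safe: {2, 3}.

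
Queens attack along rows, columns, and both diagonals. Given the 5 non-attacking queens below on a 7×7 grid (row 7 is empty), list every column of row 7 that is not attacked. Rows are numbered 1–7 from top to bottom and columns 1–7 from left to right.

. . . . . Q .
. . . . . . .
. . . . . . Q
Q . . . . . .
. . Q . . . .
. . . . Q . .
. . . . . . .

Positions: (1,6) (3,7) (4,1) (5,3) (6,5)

columns 2

(1,6) attacks row 7 at column 6.
(3,7) attacks row 7 at column 7 and diagonals 3.
(4,1) attacks row 7 at column 1 and diagonals 4.
(5,3) attacks row 7 at column 3 and diagonals 1, 5.
(6,5) attacks row 7 at column 5 and diagonals 4, 6.
Attacked columns: {1, 3, 4, 5, 6, 7}. Safe: {2}.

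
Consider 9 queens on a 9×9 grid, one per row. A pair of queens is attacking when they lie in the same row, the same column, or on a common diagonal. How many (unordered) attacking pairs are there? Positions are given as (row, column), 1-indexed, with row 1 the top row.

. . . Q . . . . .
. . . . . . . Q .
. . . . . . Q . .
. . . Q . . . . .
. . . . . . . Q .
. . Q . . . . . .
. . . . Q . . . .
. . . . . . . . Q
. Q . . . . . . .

4

Same column: (1,4)–(4,4) (column 4); (2,8)–(5,8) (column 8).
Same diagonal: (1,4)–(5,8) (|1−5| = |4−8| = 4); (2,8)–(3,7) (|2−3| = |8−7| = 1).
Total attacking pairs: 4.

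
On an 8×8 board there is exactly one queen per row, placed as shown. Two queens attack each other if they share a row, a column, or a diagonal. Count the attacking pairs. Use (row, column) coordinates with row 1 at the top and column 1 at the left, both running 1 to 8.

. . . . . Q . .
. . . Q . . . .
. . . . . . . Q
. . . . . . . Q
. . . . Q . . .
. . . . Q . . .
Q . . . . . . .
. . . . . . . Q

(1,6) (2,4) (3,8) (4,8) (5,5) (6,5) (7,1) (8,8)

Same column: (3,8)–(4,8) (column 8); (3,8)–(8,8) (column 8); (4,8)–(8,8) (column 8); (5,5)–(6,5) (column 5).
Same diagonal: (1,6)–(3,8) (|1−3| = |6−8| = 2); (3,8)–(6,5) (|3−6| = |8−5| = 3); (5,5)–(8,8) (|5−8| = |5−8| = 3).
Total attacking pairs: 7.

7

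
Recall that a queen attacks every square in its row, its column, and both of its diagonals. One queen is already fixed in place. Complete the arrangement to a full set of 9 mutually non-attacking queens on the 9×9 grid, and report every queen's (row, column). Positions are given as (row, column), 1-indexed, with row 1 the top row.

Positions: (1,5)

Row 2: attacked by (1,5)→{4,5,6}. Safe: 1, 2, 3, 7, 8, 9. Place at column 9.
Row 3: attacked by (1,5)→{3,5,7}; (2,9)→{8,9}. Safe: 1, 2, 4, 6. Place at column 2.
Row 4: attacked by (1,5)→{2,5,8}; (2,9)→{7,9}; (3,2)→{1,2,3}. Safe: 4, 6. Place at column 6.
Row 5: attacked by (1,5)→{1,5,9}; (2,9)→{6,9}; (3,2)→{2,4}; (4,6)→{5,6,7}. Safe: 3, 8. Place at column 8.
Row 6: attacked by (1,5)→{5}; (2,9)→{5,9}; (3,2)→{2,5}; (4,6)→{4,6,8}; (5,8)→{7,8,9}. Safe: 1, 3. Place at column 3.
Row 7: attacked by (1,5)→{5}; (2,9)→{4,9}; (3,2)→{2,6}; (4,6)→{3,6,9}; (5,8)→{6,8}; (6,3)→{2,3,4}. Safe: 1, 7. Place at column 1.
Row 8: attacked by (1,5)→{5}; (2,9)→{3,9}; (3,2)→{2,7}; (4,6)→{2,6}; (5,8)→{5,8}; (6,3)→{1,3,5}; (7,1)→{1,2}. Safe: 4. Place at column 4.
Row 9: attacked by (1,5)→{5}; (2,9)→{2,9}; (3,2)→{2,8}; (4,6)→{1,6}; (5,8)→{4,8}; (6,3)→{3,6}; (7,1)→{1,3}; (8,4)→{3,4,5}. Safe: 7. Place at column 7.
Columns [5, 9, 2, 6, 8, 3, 1, 4, 7], r−c [-4, -7, 1, -2, -3, 3, 6, 4, 2], r+c [6, 11, 5, 10, 13, 9, 8, 12, 16] are all distinct, so no two queens attack.

(1,5) (2,9) (3,2) (4,6) (5,8) (6,3) (7,1) (8,4) (9,7)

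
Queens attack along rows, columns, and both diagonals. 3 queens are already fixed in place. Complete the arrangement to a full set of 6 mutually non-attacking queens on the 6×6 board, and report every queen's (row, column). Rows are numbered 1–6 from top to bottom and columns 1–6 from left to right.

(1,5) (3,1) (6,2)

Row 2: attacked by (1,5)→{4,5,6}; (3,1)→{1,2}; (6,2)→{2,6}. Safe: 3. Place at column 3.
Row 4: attacked by (1,5)→{2,5}; (2,3)→{1,3,5}; (3,1)→{1,2}; (6,2)→{2,4}. Safe: 6. Place at column 6.
Row 5: attacked by (1,5)→{1,5}; (2,3)→{3,6}; (3,1)→{1,3}; (4,6)→{5,6}; (6,2)→{1,2,3}. Safe: 4. Place at column 4.
Columns [5, 3, 1, 6, 4, 2], r−c [-4, -1, 2, -2, 1, 4], r+c [6, 5, 4, 10, 9, 8] are all distinct, so no two queens attack.

(1,5) (2,3) (3,1) (4,6) (5,4) (6,2)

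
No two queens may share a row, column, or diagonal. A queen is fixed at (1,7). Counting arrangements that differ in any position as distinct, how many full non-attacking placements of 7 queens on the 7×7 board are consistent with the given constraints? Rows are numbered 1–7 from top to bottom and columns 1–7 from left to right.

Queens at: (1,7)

4

Branch on row 2: col 1 → 0; col 2 → 1; col 3 → 1; col 4 → 1; col 5 → 1.
Sum: 0 + 1 + 1 + 1 + 1 = 4.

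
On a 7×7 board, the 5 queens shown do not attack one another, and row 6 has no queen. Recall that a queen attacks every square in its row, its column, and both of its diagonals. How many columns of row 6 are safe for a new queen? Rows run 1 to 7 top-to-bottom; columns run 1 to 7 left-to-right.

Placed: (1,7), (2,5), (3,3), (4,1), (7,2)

(1,7) attacks row 6 at column 7 and diagonals 2.
(2,5) attacks row 6 at column 5 and diagonals 1.
(3,3) attacks row 6 at column 3 and diagonals 6.
(4,1) attacks row 6 at column 1 and diagonals 3.
(7,2) attacks row 6 at column 2 and diagonals 1, 3.
Attacked columns: {1, 2, 3, 5, 6, 7}. Safe: {4}.

1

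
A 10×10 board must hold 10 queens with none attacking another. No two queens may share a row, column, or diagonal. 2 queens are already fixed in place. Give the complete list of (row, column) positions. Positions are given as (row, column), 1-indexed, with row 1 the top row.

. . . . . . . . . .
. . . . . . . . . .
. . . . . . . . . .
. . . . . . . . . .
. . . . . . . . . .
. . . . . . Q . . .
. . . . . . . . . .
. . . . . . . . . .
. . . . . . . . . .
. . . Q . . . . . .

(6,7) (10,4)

(1,10) (2,5) (3,2) (4,8) (5,3) (6,7) (7,9) (8,1) (9,6) (10,4)

Row 1: attacked by (6,7)→{2,7}; (10,4)→{4}. Safe: 1, 3, 5, 6, 8, 9, 10. Place at column 10.
Row 2: attacked by (1,10)→{9,10}; (6,7)→{3,7}; (10,4)→{4}. Safe: 1, 2, 5, 6, 8. Place at column 5.
Row 3: attacked by (1,10)→{8,10}; (2,5)→{4,5,6}; (6,7)→{4,7,10}; (10,4)→{4}. Safe: 1, 2, 3, 9. Place at column 2.
Row 4: attacked by (1,10)→{7,10}; (2,5)→{3,5,7}; (3,2)→{1,2,3}; (6,7)→{5,7,9}; (10,4)→{4,10}. Safe: 6, 8. Place at column 8.
Row 5: attacked by (1,10)→{6,10}; (2,5)→{2,5,8}; (3,2)→{2,4}; (4,8)→{7,8,9}; (6,7)→{6,7,8}; (10,4)→{4,9}. Safe: 1, 3. Place at column 3.
Row 7: attacked by (1,10)→{4,10}; (2,5)→{5,10}; (3,2)→{2,6}; (4,8)→{5,8}; (5,3)→{1,3,5}; (6,7)→{6,7,8}; (10,4)→{1,4,7}. Safe: 9. Place at column 9.
Row 8: attacked by (1,10)→{3,10}; (2,5)→{5}; (3,2)→{2,7}; (4,8)→{4,8}; (5,3)→{3,6}; (6,7)→{5,7,9}; (7,9)→{8,9,10}; (10,4)→{2,4,6}. Safe: 1. Place at column 1.
Row 9: attacked by (1,10)→{2,10}; (2,5)→{5}; (3,2)→{2,8}; (4,8)→{3,8}; (5,3)→{3,7}; (6,7)→{4,7,10}; (7,9)→{7,9}; (8,1)→{1,2}; (10,4)→{3,4,5}. Safe: 6. Place at column 6.
Columns [10, 5, 2, 8, 3, 7, 9, 1, 6, 4], r−c [-9, -3, 1, -4, 2, -1, -2, 7, 3, 6], r+c [11, 7, 5, 12, 8, 13, 16, 9, 15, 14] are all distinct, so no two queens attack.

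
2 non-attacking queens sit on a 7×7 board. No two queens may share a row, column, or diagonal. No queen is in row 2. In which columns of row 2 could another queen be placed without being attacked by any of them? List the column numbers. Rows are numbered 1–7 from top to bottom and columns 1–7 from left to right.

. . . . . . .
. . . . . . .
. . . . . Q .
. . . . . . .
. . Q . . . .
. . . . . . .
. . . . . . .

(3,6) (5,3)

(3,6) attacks row 2 at column 6 and diagonals 5, 7.
(5,3) attacks row 2 at column 3 and diagonals 6.
Attacked columns: {3, 5, 6, 7}. Safe: {1, 2, 4}.

columns 1, 2, 4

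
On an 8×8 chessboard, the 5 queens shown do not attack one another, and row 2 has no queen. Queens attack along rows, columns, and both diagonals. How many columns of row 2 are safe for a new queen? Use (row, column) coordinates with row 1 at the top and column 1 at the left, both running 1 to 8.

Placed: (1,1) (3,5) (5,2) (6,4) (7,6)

2

(1,1) attacks row 2 at column 1 and diagonals 2.
(3,5) attacks row 2 at column 5 and diagonals 4, 6.
(5,2) attacks row 2 at column 2 and diagonals 5.
(6,4) attacks row 2 at column 4 and diagonals 8.
(7,6) attacks row 2 at column 6 and diagonals 1.
Attacked columns: {1, 2, 4, 5, 6, 8}. Safe: {3, 7}.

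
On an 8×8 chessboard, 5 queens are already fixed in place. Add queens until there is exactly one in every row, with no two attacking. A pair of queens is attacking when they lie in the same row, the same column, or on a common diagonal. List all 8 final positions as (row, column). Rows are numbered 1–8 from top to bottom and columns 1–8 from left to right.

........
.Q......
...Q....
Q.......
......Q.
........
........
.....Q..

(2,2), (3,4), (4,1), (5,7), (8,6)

Row 1: attacked by (2,2)→{1,2,3}; (3,4)→{2,4,6}; (4,1)→{1,4}; (5,7)→{3,7}; (8,6)→{6}. Safe: 5, 8. Place at column 8.
Row 6: attacked by (1,8)→{3,8}; (2,2)→{2,6}; (3,4)→{1,4,7}; (4,1)→{1,3}; (5,7)→{6,7,8}; (8,6)→{4,6,8}. Safe: 5. Place at column 5.
Row 7: attacked by (1,8)→{2,8}; (2,2)→{2,7}; (3,4)→{4,8}; (4,1)→{1,4}; (5,7)→{5,7}; (6,5)→{4,5,6}; (8,6)→{5,6,7}. Safe: 3. Place at column 3.
Columns [8, 2, 4, 1, 7, 5, 3, 6], r−c [-7, 0, -1, 3, -2, 1, 4, 2], r+c [9, 4, 7, 5, 12, 11, 10, 14] are all distinct, so no two queens attack.

(1,8) (2,2) (3,4) (4,1) (5,7) (6,5) (7,3) (8,6)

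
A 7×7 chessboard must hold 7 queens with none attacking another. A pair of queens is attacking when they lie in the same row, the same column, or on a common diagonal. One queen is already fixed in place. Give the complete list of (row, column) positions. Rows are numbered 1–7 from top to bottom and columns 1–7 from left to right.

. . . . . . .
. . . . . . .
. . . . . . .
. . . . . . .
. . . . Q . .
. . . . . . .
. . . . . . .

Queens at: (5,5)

Row 1: attacked by (5,5)→{1,5}. Safe: 2, 3, 4, 6, 7. Place at column 4.
Row 2: attacked by (1,4)→{3,4,5}; (5,5)→{2,5}. Safe: 1, 6, 7. Place at column 6.
Row 3: attacked by (1,4)→{2,4,6}; (2,6)→{5,6,7}; (5,5)→{3,5,7}. Safe: 1. Place at column 1.
Row 4: attacked by (1,4)→{1,4,7}; (2,6)→{4,6}; (3,1)→{1,2}; (5,5)→{4,5,6}. Safe: 3. Place at column 3.
Row 6: attacked by (1,4)→{4}; (2,6)→{2,6}; (3,1)→{1,4}; (4,3)→{1,3,5}; (5,5)→{4,5,6}. Safe: 7. Place at column 7.
Row 7: attacked by (1,4)→{4}; (2,6)→{1,6}; (3,1)→{1,5}; (4,3)→{3,6}; (5,5)→{3,5,7}; (6,7)→{6,7}. Safe: 2. Place at column 2.
Columns [4, 6, 1, 3, 5, 7, 2], r−c [-3, -4, 2, 1, 0, -1, 5], r+c [5, 8, 4, 7, 10, 13, 9] are all distinct, so no two queens attack.

(1,4) (2,6) (3,1) (4,3) (5,5) (6,7) (7,2)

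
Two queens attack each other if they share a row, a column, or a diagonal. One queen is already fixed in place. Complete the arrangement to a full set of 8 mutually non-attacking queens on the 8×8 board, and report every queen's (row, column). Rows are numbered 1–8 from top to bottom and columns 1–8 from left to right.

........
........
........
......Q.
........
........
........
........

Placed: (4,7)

Row 1: attacked by (4,7)→{4,7}. Safe: 1, 2, 3, 5, 6, 8. Place at column 2.
Row 2: attacked by (1,2)→{1,2,3}; (4,7)→{5,7}. Safe: 4, 6, 8. Place at column 6.
Row 3: attacked by (1,2)→{2,4}; (2,6)→{5,6,7}; (4,7)→{6,7,8}. Safe: 1, 3. Place at column 1.
Row 5: attacked by (1,2)→{2,6}; (2,6)→{3,6}; (3,1)→{1,3}; (4,7)→{6,7,8}. Safe: 4, 5. Place at column 4.
Row 6: attacked by (1,2)→{2,7}; (2,6)→{2,6}; (3,1)→{1,4}; (4,7)→{5,7}; (5,4)→{3,4,5}. Safe: 8. Place at column 8.
Row 7: attacked by (1,2)→{2,8}; (2,6)→{1,6}; (3,1)→{1,5}; (4,7)→{4,7}; (5,4)→{2,4,6}; (6,8)→{7,8}. Safe: 3. Place at column 3.
Row 8: attacked by (1,2)→{2}; (2,6)→{6}; (3,1)→{1,6}; (4,7)→{3,7}; (5,4)→{1,4,7}; (6,8)→{6,8}; (7,3)→{2,3,4}. Safe: 5. Place at column 5.
Columns [2, 6, 1, 7, 4, 8, 3, 5], r−c [-1, -4, 2, -3, 1, -2, 4, 3], r+c [3, 8, 4, 11, 9, 14, 10, 13] are all distinct, so no two queens attack.

(1,2) (2,6) (3,1) (4,7) (5,4) (6,8) (7,3) (8,5)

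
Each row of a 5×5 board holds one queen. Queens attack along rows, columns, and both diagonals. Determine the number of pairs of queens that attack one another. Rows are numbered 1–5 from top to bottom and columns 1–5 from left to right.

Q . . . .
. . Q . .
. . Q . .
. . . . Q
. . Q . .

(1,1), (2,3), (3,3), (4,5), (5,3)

5

Same column: (2,3)–(3,3) (column 3); (2,3)–(5,3) (column 3); (3,3)–(5,3) (column 3).
Same diagonal: (1,1)–(3,3) (|1−3| = |1−3| = 2); (2,3)–(4,5) (|2−4| = |3−5| = 2).
Total attacking pairs: 5.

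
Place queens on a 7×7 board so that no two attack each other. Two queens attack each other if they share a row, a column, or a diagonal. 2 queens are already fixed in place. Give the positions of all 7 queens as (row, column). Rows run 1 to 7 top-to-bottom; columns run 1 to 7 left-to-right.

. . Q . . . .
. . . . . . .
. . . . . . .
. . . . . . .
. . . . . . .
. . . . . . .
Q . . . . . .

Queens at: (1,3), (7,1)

(1,3) (2,5) (3,7) (4,2) (5,4) (6,6) (7,1)

Row 2: attacked by (1,3)→{2,3,4}; (7,1)→{1,6}. Safe: 5, 7. Place at column 5.
Row 3: attacked by (1,3)→{1,3,5}; (2,5)→{4,5,6}; (7,1)→{1,5}. Safe: 2, 7. Place at column 7.
Row 4: attacked by (1,3)→{3,6}; (2,5)→{3,5,7}; (3,7)→{6,7}; (7,1)→{1,4}. Safe: 2. Place at column 2.
Row 5: attacked by (1,3)→{3,7}; (2,5)→{2,5}; (3,7)→{5,7}; (4,2)→{1,2,3}; (7,1)→{1,3}. Safe: 4, 6. Place at column 4.
Row 6: attacked by (1,3)→{3}; (2,5)→{1,5}; (3,7)→{4,7}; (4,2)→{2,4}; (5,4)→{3,4,5}; (7,1)→{1,2}. Safe: 6. Place at column 6.
Columns [3, 5, 7, 2, 4, 6, 1], r−c [-2, -3, -4, 2, 1, 0, 6], r+c [4, 7, 10, 6, 9, 12, 8] are all distinct, so no two queens attack.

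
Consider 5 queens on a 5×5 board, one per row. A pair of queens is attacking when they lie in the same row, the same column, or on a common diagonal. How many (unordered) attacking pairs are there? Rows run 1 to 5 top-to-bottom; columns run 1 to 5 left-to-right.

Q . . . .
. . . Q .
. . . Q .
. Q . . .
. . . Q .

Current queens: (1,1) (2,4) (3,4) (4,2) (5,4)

Same column: (2,4)–(3,4) (column 4); (2,4)–(5,4) (column 4); (3,4)–(5,4) (column 4).
Same diagonal: (2,4)–(4,2) (|2−4| = |4−2| = 2).
Total attacking pairs: 4.

4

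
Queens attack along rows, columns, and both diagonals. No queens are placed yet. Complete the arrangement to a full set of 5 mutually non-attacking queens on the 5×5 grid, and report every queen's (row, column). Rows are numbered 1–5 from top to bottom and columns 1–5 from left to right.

(1,2) (2,4) (3,1) (4,3) (5,5)

Row 1: Safe: 1, 2, 3, 4, 5. Place at column 2.
Row 2: attacked by (1,2)→{1,2,3}. Safe: 4, 5. Place at column 4.
Row 3: attacked by (1,2)→{2,4}; (2,4)→{3,4,5}. Safe: 1. Place at column 1.
Row 4: attacked by (1,2)→{2,5}; (2,4)→{2,4}; (3,1)→{1,2}. Safe: 3. Place at column 3.
Row 5: attacked by (1,2)→{2}; (2,4)→{1,4}; (3,1)→{1,3}; (4,3)→{2,3,4}. Safe: 5. Place at column 5.
Columns [2, 4, 1, 3, 5], r−c [-1, -2, 2, 1, 0], r+c [3, 6, 4, 7, 10] are all distinct, so no two queens attack.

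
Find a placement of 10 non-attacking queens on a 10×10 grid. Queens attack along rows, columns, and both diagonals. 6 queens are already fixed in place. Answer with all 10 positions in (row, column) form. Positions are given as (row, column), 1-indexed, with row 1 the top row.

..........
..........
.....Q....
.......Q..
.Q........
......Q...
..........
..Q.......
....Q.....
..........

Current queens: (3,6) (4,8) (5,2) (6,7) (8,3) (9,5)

(1,9) (2,4) (3,6) (4,8) (5,2) (6,7) (7,1) (8,3) (9,5) (10,10)

Row 1: attacked by (3,6)→{4,6,8}; (4,8)→{5,8}; (5,2)→{2,6}; (6,7)→{2,7}; (8,3)→{3,10}; (9,5)→{5}. Safe: 1, 9. Place at column 9.
Row 2: attacked by (1,9)→{8,9,10}; (3,6)→{5,6,7}; (4,8)→{6,8,10}; (5,2)→{2,5}; (6,7)→{3,7}; (8,3)→{3,9}; (9,5)→{5}. Safe: 1, 4. Place at column 4.
Row 7: attacked by (1,9)→{3,9}; (2,4)→{4,9}; (3,6)→{2,6,10}; (4,8)→{5,8}; (5,2)→{2,4}; (6,7)→{6,7,8}; (8,3)→{2,3,4}; (9,5)→{3,5,7}. Safe: 1. Place at column 1.
Row 10: attacked by (1,9)→{9}; (2,4)→{4}; (3,6)→{6}; (4,8)→{2,8}; (5,2)→{2,7}; (6,7)→{3,7}; (7,1)→{1,4}; (8,3)→{1,3,5}; (9,5)→{4,5,6}. Safe: 10. Place at column 10.
Columns [9, 4, 6, 8, 2, 7, 1, 3, 5, 10], r−c [-8, -2, -3, -4, 3, -1, 6, 5, 4, 0], r+c [10, 6, 9, 12, 7, 13, 8, 11, 14, 20] are all distinct, so no two queens attack.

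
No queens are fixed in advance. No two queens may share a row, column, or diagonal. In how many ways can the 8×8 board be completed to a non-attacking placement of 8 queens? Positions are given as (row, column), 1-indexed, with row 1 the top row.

92

Branch on row 1: col 1 → 4; col 2 → 8; col 3 → 16; col 4 → 18; col 5 → 18; col 6 → 16; col 7 → 8; col 8 → 4.
Sum: 4 + 8 + 16 + 18 + 18 + 16 + 8 + 4 = 92.
(This is the classic 8-queens count.)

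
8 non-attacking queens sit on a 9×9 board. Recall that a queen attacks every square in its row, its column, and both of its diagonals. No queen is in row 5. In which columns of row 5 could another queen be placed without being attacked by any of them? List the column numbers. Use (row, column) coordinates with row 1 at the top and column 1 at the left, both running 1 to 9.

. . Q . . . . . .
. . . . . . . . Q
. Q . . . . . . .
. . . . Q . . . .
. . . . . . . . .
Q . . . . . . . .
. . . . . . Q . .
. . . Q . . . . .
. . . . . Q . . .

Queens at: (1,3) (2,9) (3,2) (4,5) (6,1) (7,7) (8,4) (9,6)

columns 8

(1,3) attacks row 5 at column 3 and diagonals 7.
(2,9) attacks row 5 at column 9 and diagonals 6.
(3,2) attacks row 5 at column 2 and diagonals 4.
(4,5) attacks row 5 at column 5 and diagonals 4, 6.
(6,1) attacks row 5 at column 1 and diagonals 2.
(7,7) attacks row 5 at column 7 and diagonals 5, 9.
(8,4) attacks row 5 at column 4 and diagonals 1, 7.
(9,6) attacks row 5 at column 6 and diagonals 2.
Attacked columns: {1, 2, 3, 4, 5, 6, 7, 9}. Safe: {8}.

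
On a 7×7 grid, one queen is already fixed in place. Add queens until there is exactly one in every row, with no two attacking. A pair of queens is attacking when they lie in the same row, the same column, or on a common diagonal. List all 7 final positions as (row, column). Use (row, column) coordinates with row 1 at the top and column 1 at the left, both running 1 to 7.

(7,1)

Row 1: attacked by (7,1)→{1,7}. Safe: 2, 3, 4, 5, 6. Place at column 3.
Row 2: attacked by (1,3)→{2,3,4}; (7,1)→{1,6}. Safe: 5, 7. Place at column 5.
Row 3: attacked by (1,3)→{1,3,5}; (2,5)→{4,5,6}; (7,1)→{1,5}. Safe: 2, 7. Place at column 7.
Row 4: attacked by (1,3)→{3,6}; (2,5)→{3,5,7}; (3,7)→{6,7}; (7,1)→{1,4}. Safe: 2. Place at column 2.
Row 5: attacked by (1,3)→{3,7}; (2,5)→{2,5}; (3,7)→{5,7}; (4,2)→{1,2,3}; (7,1)→{1,3}. Safe: 4, 6. Place at column 4.
Row 6: attacked by (1,3)→{3}; (2,5)→{1,5}; (3,7)→{4,7}; (4,2)→{2,4}; (5,4)→{3,4,5}; (7,1)→{1,2}. Safe: 6. Place at column 6.
Columns [3, 5, 7, 2, 4, 6, 1], r−c [-2, -3, -4, 2, 1, 0, 6], r+c [4, 7, 10, 6, 9, 12, 8] are all distinct, so no two queens attack.

(1,3) (2,5) (3,7) (4,2) (5,4) (6,6) (7,1)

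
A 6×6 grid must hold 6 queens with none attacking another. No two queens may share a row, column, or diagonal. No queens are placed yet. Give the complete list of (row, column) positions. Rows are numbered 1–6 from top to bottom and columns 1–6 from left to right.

Row 1: Safe: 1, 2, 3, 4, 5, 6. Place at column 4.
Row 2: attacked by (1,4)→{3,4,5}. Safe: 1, 2, 6. Place at column 1.
Row 3: attacked by (1,4)→{2,4,6}; (2,1)→{1,2}. Safe: 3, 5. Place at column 5.
Row 4: attacked by (1,4)→{1,4}; (2,1)→{1,3}; (3,5)→{4,5,6}. Safe: 2. Place at column 2.
Row 5: attacked by (1,4)→{4}; (2,1)→{1,4}; (3,5)→{3,5}; (4,2)→{1,2,3}. Safe: 6. Place at column 6.
Row 6: attacked by (1,4)→{4}; (2,1)→{1,5}; (3,5)→{2,5}; (4,2)→{2,4}; (5,6)→{5,6}. Safe: 3. Place at column 3.
Columns [4, 1, 5, 2, 6, 3], r−c [-3, 1, -2, 2, -1, 3], r+c [5, 3, 8, 6, 11, 9] are all distinct, so no two queens attack.

(1,4) (2,1) (3,5) (4,2) (5,6) (6,3)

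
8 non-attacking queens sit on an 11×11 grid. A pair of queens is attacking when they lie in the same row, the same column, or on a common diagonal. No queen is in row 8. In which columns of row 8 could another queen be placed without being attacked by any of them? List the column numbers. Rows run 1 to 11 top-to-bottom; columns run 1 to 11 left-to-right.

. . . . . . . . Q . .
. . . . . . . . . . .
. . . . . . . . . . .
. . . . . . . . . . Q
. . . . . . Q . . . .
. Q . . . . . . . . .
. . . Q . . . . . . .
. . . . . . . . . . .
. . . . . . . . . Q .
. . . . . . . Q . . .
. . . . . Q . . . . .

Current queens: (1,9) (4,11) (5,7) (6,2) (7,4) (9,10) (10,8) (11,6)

(1,9) attacks row 8 at column 9 and diagonals 2.
(4,11) attacks row 8 at column 11 and diagonals 7.
(5,7) attacks row 8 at column 7 and diagonals 4, 10.
(6,2) attacks row 8 at column 2 and diagonals 4.
(7,4) attacks row 8 at column 4 and diagonals 3, 5.
(9,10) attacks row 8 at column 10 and diagonals 9, 11.
(10,8) attacks row 8 at column 8 and diagonals 6, 10.
(11,6) attacks row 8 at column 6 and diagonals 3, 9.
Attacked columns: {2, 3, 4, 5, 6, 7, 8, 9, 10, 11}. Safe: {1}.

columns 1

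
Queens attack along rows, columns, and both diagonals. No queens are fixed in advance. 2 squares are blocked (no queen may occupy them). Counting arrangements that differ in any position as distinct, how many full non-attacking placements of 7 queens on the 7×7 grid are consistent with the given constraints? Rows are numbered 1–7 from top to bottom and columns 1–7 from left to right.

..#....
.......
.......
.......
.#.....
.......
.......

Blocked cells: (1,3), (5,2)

29

Branch on row 1: col 1 → 3; col 2 → 7; col 4 → 4; col 5 → 5; col 6 → 7; col 7 → 3.
Sum: 3 + 7 + 4 + 5 + 7 + 3 = 29.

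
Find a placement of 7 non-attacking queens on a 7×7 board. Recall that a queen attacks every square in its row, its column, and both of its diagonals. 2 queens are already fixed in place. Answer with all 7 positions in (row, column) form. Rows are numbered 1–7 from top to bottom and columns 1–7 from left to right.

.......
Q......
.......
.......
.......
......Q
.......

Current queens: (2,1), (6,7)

(1,3) (2,1) (3,6) (4,4) (5,2) (6,7) (7,5)

Row 1: attacked by (2,1)→{1,2}; (6,7)→{2,7}. Safe: 3, 4, 5, 6. Place at column 3.
Row 3: attacked by (1,3)→{1,3,5}; (2,1)→{1,2}; (6,7)→{4,7}. Safe: 6. Place at column 6.
Row 4: attacked by (1,3)→{3,6}; (2,1)→{1,3}; (3,6)→{5,6,7}; (6,7)→{5,7}. Safe: 2, 4. Place at column 4.
Row 5: attacked by (1,3)→{3,7}; (2,1)→{1,4}; (3,6)→{4,6}; (4,4)→{3,4,5}; (6,7)→{6,7}. Safe: 2. Place at column 2.
Row 7: attacked by (1,3)→{3}; (2,1)→{1,6}; (3,6)→{2,6}; (4,4)→{1,4,7}; (5,2)→{2,4}; (6,7)→{6,7}. Safe: 5. Place at column 5.
Columns [3, 1, 6, 4, 2, 7, 5], r−c [-2, 1, -3, 0, 3, -1, 2], r+c [4, 3, 9, 8, 7, 13, 12] are all distinct, so no two queens attack.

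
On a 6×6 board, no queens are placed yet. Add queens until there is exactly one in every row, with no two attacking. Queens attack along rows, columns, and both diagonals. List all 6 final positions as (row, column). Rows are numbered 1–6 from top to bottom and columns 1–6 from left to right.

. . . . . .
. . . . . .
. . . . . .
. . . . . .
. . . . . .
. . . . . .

Row 1: Safe: 1, 2, 3, 4, 5, 6. Place at column 5.
Row 2: attacked by (1,5)→{4,5,6}. Safe: 1, 2, 3. Place at column 3.
Row 3: attacked by (1,5)→{3,5}; (2,3)→{2,3,4}. Safe: 1, 6. Place at column 1.
Row 4: attacked by (1,5)→{2,5}; (2,3)→{1,3,5}; (3,1)→{1,2}. Safe: 4, 6. Place at column 6.
Row 5: attacked by (1,5)→{1,5}; (2,3)→{3,6}; (3,1)→{1,3}; (4,6)→{5,6}. Safe: 2, 4. Place at column 4.
Row 6: attacked by (1,5)→{5}; (2,3)→{3}; (3,1)→{1,4}; (4,6)→{4,6}; (5,4)→{3,4,5}. Safe: 2. Place at column 2.
Columns [5, 3, 1, 6, 4, 2], r−c [-4, -1, 2, -2, 1, 4], r+c [6, 5, 4, 10, 9, 8] are all distinct, so no two queens attack.

(1,5) (2,3) (3,1) (4,6) (5,4) (6,2)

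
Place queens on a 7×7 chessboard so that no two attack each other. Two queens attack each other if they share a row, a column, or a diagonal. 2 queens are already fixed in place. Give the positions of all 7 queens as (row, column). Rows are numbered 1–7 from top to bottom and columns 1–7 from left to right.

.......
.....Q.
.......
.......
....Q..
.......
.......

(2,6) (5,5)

(1,4) (2,6) (3,1) (4,3) (5,5) (6,7) (7,2)

Row 1: attacked by (2,6)→{5,6,7}; (5,5)→{1,5}. Safe: 2, 3, 4. Place at column 4.
Row 3: attacked by (1,4)→{2,4,6}; (2,6)→{5,6,7}; (5,5)→{3,5,7}. Safe: 1. Place at column 1.
Row 4: attacked by (1,4)→{1,4,7}; (2,6)→{4,6}; (3,1)→{1,2}; (5,5)→{4,5,6}. Safe: 3. Place at column 3.
Row 6: attacked by (1,4)→{4}; (2,6)→{2,6}; (3,1)→{1,4}; (4,3)→{1,3,5}; (5,5)→{4,5,6}. Safe: 7. Place at column 7.
Row 7: attacked by (1,4)→{4}; (2,6)→{1,6}; (3,1)→{1,5}; (4,3)→{3,6}; (5,5)→{3,5,7}; (6,7)→{6,7}. Safe: 2. Place at column 2.
Columns [4, 6, 1, 3, 5, 7, 2], r−c [-3, -4, 2, 1, 0, -1, 5], r+c [5, 8, 4, 7, 10, 13, 9] are all distinct, so no two queens attack.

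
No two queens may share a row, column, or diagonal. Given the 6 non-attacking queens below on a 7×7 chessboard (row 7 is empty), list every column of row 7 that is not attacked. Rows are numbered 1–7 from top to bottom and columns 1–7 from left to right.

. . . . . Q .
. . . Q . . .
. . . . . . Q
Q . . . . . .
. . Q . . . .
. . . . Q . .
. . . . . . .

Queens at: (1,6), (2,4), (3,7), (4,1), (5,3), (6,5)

columns 2

(1,6) attacks row 7 at column 6.
(2,4) attacks row 7 at column 4.
(3,7) attacks row 7 at column 7 and diagonals 3.
(4,1) attacks row 7 at column 1 and diagonals 4.
(5,3) attacks row 7 at column 3 and diagonals 1, 5.
(6,5) attacks row 7 at column 5 and diagonals 4, 6.
Attacked columns: {1, 3, 4, 5, 6, 7}. Safe: {2}.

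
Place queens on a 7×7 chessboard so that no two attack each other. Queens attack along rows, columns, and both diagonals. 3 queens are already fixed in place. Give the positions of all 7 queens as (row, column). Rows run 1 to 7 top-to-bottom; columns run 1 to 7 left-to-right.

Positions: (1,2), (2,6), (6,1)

(1,2) (2,6) (3,3) (4,7) (5,4) (6,1) (7,5)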